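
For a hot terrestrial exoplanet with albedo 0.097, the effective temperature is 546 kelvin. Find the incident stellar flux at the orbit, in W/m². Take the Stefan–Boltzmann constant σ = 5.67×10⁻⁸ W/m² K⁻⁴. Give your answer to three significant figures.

From S(1−α)/4 = σT⁴: S = 4σT⁴/(1−α).
The emitted flux is σT⁴ = 5039 W/m².
S = 4·5039/0.903 = 22320 W/m².

22300 W/m²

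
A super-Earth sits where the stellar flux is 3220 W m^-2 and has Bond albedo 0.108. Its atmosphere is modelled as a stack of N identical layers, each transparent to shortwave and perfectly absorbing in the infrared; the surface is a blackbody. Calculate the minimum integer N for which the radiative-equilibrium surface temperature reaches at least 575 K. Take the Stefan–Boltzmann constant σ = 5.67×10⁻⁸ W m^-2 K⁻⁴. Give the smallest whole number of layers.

8

OLR = S(1−α)/4 = 718.1 W m^-2; the top layer radiates at T_e = 335.5 K.
Need (N+1)T_e⁴ ≥ T_s⁴, i.e. N+1 ≥ (575/335.5)⁴ = 8.632.
So N ≥ 7.632; the smallest integer is N = 8.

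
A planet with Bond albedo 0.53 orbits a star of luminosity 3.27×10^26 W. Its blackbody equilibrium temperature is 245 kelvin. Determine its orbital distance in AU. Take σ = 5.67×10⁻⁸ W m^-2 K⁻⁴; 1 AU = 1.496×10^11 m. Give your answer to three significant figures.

0.818 AU

The flux needed for this T is 4σT⁴/(1−0.53) = 1739 W m^-2.
From L = 4πd²S, d = √(3.27×10^26/(4π·1739)) = 1.223×10^11 m = 0.8178 AU.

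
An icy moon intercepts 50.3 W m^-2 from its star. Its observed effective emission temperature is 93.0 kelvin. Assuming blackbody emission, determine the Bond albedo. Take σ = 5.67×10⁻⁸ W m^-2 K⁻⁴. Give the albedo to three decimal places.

0.663

From σT⁴ = S(1−α)/4 we invert for α: 1−α = 4σT⁴/S.
4σT⁴ = 4·5.67×10⁻⁸·(93.0)⁴ = 16.97 W m^-2.
Hence α = 1 − 16.97/50.30 = 0.6627.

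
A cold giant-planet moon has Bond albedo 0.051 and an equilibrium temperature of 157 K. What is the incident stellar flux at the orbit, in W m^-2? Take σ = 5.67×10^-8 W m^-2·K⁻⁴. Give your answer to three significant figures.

From S(1−α)/4 = σT⁴: S = 4σT⁴/(1−α).
The emitted flux is σT⁴ = 34.45 W m^-2.
S = 4·34.45/0.949 = 145.2 W m^-2.

145 W m^-2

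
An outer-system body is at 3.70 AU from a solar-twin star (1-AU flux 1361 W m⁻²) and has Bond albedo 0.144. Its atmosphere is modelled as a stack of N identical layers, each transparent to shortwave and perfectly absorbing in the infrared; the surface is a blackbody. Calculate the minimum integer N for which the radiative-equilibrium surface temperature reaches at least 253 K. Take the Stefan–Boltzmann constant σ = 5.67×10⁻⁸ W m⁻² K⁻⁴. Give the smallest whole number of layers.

Flux at the orbit: S = 1361/(3.70)² = 99.42 W m⁻².
OLR = S(1−α)/4 = 21.27 W m⁻²; the top layer radiates at T_e = 139.2 K.
Since T_s⁴ = (N+1)T_e⁴, we need N ≥ (T_s/T_e)⁴ − 1 = 9.919.
So N ≥ 9.919; the smallest integer is N = 10.

10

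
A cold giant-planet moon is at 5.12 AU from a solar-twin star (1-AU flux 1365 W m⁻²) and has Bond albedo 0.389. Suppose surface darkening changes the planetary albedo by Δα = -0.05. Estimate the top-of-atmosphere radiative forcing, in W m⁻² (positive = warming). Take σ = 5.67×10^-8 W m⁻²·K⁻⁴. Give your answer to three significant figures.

0.651 W m⁻²

Irradiance scales as 1/d², so S = 1365 W m⁻² × (1/5.12)² = 52.07 W m⁻².
TOA radiative forcing: ΔF = −S·Δα/4 = −52.07·(-0.05)/4 = 0.6509 W m⁻².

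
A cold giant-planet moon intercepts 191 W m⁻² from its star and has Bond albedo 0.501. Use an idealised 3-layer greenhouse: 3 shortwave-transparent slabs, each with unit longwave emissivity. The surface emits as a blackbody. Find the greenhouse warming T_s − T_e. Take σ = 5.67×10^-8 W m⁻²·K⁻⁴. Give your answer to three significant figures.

The effective emission temperature is T_e = [S(1−α)/(4σ)]^¼ = 143.2 K.
Surface: T_s = (4)^¼·T_e = 202.5 K.
Warming: T_s − T_e = 59.31 K.

59.3 K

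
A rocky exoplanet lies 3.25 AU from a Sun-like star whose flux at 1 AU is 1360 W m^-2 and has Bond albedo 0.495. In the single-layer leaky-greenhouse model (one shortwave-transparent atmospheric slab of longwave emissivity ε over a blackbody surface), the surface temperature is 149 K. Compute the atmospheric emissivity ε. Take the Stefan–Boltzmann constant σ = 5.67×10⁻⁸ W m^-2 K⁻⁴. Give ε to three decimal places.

Irradiance scales as 1/d², so S = 1360 W m^-2 × (1/3.25)² = 128.8 W m^-2.
TOA balance gives T_e = 130.1 K.
Inverting T_s⁴ = 2T_e⁴/(2−ε): (T_e/T_s)⁴ = 0.5817, so ε = 2(1 − 0.5817) = 0.8367.

0.837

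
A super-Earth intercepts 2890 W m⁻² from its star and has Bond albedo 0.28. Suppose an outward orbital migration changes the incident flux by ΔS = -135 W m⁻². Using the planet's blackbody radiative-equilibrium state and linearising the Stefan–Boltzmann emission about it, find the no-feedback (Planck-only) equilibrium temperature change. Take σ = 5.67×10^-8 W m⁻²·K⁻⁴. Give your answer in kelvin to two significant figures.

-3.6 kelvin

The baseline emission temperature is T_e = 309.5 K.
TOA radiative forcing: ΔF = (1−α)ΔS/4 = 0.72·(-135)/4 = -24.30 W m⁻².
Planck response: λ_P = 4σT_e³ = 4·5.67×10⁻⁸·(309.5)³ = 6.723 W m⁻²/K.
So ΔT₀ = -24.30/6.723 = -3.61 K.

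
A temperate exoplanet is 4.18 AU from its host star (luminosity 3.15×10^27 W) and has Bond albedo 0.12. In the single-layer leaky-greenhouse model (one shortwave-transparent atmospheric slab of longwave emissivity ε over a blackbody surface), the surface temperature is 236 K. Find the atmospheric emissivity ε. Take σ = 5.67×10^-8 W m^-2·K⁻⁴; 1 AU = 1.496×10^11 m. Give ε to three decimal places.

0.396

d = 4.18 × 1.496×10^11 m = 6.253×10^11 m.
S = L/(4πd²) = 641.0 W m^-2.
TOA balance gives T_e = 223.3 K.
T_s⁴ = T_e⁴·2/(2−ε) → ε = 2 − 2(T_e/T_s)⁴ = 2 − 2·(223.3/236)⁴ = 0.3964.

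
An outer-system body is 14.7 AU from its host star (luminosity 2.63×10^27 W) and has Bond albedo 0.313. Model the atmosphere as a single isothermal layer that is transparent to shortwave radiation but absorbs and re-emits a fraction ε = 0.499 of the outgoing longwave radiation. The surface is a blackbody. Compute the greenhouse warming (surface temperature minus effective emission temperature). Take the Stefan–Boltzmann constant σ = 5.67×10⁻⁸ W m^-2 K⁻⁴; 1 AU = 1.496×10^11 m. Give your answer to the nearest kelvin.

8 K

Orbital distance: d = 14.7 AU = 2.199×10^12 m.
S = L/(4πd²) = 43.28 W m^-2.
The planet radiates to space at T_e = [S(1−α)/(4σ)]^(1/4) = 107.0 K.
Surface balance with a leaky layer gives σT_s⁴ = σT_e⁴·2/(2−ε), so T_s = T_e·[2/(2−0.499)]^(1/4) = 115.0 K.
The atmosphere warms the surface by 7.960 K.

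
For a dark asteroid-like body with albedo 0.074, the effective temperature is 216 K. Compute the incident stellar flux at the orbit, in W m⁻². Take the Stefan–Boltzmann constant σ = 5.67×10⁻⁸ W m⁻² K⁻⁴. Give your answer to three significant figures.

Invert the energy balance for S: S = 4σT⁴/(1−α).
σT⁴ = 5.67×10⁻⁸·(216)⁴ = 123.4 W m⁻².
S = 4·123.4/0.926 = 533.1 W m⁻².

533 W m⁻²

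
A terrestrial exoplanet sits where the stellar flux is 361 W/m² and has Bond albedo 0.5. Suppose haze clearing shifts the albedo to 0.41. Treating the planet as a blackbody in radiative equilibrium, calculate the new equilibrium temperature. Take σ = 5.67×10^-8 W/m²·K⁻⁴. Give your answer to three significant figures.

T₂ = [S(1−α₂)/(4σ)]^(1/4) = [361.0·0.59/(4σ)]^(1/4) = 175.1 K.

175 K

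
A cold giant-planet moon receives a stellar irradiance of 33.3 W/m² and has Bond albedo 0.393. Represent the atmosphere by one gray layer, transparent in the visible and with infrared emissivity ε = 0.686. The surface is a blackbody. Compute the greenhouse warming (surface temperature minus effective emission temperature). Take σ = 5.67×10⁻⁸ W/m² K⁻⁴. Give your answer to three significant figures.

10.8 K

The planet radiates to space at T_e = [S(1−α)/(4σ)]^(1/4) = 97.16 K.
Surface balance with a leaky layer gives σT_s⁴ = σT_e⁴·2/(2−ε), so T_s = T_e·[2/(2−0.686)]^(1/4) = 107.9 K.
The atmosphere warms the surface by 10.76 K.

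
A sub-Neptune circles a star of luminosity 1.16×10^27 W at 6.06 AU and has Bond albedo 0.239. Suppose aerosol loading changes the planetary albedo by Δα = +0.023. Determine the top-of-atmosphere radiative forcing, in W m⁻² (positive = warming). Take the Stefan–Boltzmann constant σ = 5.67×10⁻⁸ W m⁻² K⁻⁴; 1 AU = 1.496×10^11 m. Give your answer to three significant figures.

Orbital distance: d = 6.06 AU = 9.066×10^11 m.
S = L/(4πd²) = 112.3 W m⁻².
The change in absorbed flux is Δ[S(1−α)/4] = −SΔα/4 = -0.6458 W m⁻².

-0.646 W m⁻²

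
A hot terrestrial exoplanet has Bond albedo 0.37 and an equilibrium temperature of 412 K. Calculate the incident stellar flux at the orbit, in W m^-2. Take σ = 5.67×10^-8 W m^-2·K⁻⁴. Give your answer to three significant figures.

10400 W m^-2

Invert the energy balance for S: S = 4σT⁴/(1−α).
σT⁴ = 5.67×10⁻⁸·(412)⁴ = 1634 W m^-2.
So S = 4×1634/(1−0.37) = 10370 W m^-2.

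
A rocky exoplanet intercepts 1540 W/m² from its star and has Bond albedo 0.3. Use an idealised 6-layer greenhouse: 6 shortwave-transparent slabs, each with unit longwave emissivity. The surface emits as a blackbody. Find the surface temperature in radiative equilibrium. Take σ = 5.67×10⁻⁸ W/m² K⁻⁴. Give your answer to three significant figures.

427 K

OLR = S(1−α)/4 = 269.5 W/m²; the top layer radiates at T_e = 262.6 K.
With N = 6 opaque layers, T_s = (N+1)^(1/4)·T_e = 7^(1/4)·262.6 = 427.1 K.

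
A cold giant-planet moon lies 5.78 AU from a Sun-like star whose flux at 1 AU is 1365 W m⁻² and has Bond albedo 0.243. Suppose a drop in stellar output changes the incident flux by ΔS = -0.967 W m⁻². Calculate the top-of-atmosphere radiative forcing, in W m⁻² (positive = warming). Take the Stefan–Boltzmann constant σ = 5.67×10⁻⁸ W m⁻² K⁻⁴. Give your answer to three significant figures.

-0.183 W m⁻²

Flux at the orbit: S = 1365/(5.78)² = 40.86 W m⁻².
ΔF = Δ[S(1−α)]/4 = (1−0.243)·-0.967/4 = -0.1830 W m⁻².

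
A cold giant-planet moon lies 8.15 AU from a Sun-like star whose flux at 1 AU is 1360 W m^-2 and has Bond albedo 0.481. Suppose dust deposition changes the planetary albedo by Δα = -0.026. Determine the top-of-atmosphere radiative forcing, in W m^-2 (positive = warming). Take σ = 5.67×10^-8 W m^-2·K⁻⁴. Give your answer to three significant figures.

0.133 W m^-2

Irradiance scales as 1/d², so S = 1360 W m^-2 × (1/8.15)² = 20.47 W m^-2.
The change in absorbed flux is Δ[S(1−α)/4] = −SΔα/4 = 0.1331 W m^-2.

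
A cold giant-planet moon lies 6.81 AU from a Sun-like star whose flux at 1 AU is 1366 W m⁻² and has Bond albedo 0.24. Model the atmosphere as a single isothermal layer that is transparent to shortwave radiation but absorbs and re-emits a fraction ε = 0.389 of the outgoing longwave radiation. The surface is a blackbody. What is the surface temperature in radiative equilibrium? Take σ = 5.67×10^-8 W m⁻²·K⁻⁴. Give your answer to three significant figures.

105 K

By the inverse-square law, S = 1366/6.81² = 29.45 W m⁻².
Effective emission temperature (TOA balance): σT_e⁴ = S(1−α)/4 = 5.596 W m⁻² → T_e = 99.67 K.
Surface balance with a leaky layer gives σT_s⁴ = σT_e⁴·2/(2−ε), so T_s = T_e·[2/(2−0.389)]^(1/4) = 105.2 K.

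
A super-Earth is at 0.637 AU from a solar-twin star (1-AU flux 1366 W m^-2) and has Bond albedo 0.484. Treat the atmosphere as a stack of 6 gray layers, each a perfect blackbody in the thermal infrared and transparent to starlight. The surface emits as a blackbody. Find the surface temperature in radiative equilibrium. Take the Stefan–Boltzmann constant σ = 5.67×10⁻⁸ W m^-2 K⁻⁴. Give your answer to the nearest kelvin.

Flux at the orbit: S = 1366/(0.637)² = 3366 W m^-2.
OLR = S(1−α)/4 = 434.3 W m^-2; the top layer radiates at T_e = 295.8 K.
With N = 6 opaque layers, T_s = (N+1)^(1/4)·T_e = 7^(1/4)·295.8 = 481.2 K.

481 kelvin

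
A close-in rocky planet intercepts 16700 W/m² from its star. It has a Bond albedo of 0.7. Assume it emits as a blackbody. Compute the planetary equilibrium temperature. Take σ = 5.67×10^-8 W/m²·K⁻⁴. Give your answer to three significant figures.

386 K

Absorbed flux (global mean): S(1−α)/4 = 16700·0.3/4 = 1253 W/m².
In equilibrium σT⁴ equals this, so T = 385.5 K.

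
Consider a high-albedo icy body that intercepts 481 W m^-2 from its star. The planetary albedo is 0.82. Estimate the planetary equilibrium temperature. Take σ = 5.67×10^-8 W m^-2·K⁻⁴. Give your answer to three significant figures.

Averaging over the sphere, the absorbed flux is S(1−α)/4 = 21.65 W m^-2.
Set σT⁴ = 21.65 → T = (21.65/σ)^(1/4) = 139.8 K.

140 kelvin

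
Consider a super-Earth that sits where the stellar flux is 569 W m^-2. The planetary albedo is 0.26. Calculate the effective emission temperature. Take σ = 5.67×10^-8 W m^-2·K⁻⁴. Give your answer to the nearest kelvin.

208 kelvin

The planet absorbs (1−α)S over its disc πR² and re-emits over 4πR², so the mean absorbed flux is (1−0.26)·569.0/4 = 105.3 W m^-2.
Set σT⁴ = 105.3 → T = (105.3/σ)^(1/4) = 207.6 K.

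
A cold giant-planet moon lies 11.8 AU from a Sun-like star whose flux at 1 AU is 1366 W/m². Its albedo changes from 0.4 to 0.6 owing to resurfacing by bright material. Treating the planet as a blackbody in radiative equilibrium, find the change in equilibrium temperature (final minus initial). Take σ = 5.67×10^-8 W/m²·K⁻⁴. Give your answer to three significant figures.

-6.88 kelvin

Irradiance scales as 1/d², so S = 1366 W/m² × (1/11.8)² = 9.810 W/m².
Before: T₁ = [9.810·0.6/(4σ)]^(1/4) = 71.38 K.
With α = 0.6, T₂ = 64.49 K.
ΔT = T₂ − T₁ = -6.880 K.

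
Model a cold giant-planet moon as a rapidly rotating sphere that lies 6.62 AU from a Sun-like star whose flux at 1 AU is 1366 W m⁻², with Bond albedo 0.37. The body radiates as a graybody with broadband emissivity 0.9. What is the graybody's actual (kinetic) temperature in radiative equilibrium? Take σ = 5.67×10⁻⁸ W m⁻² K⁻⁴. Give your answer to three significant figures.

Irradiance scales as 1/d², so S = 1366 W m⁻² × (1/6.62)² = 31.17 W m⁻².
The planet absorbs (1−α)S over its disc πR² and re-emits over 4πR², so the mean absorbed flux is (1−0.37)·31.17/4 = 4.909 W m⁻².
Radiative balance εσT⁴ = 4.909 gives T = [4.909/(0.9·σ)]^(1/4) = 99.04 K.

99.0 K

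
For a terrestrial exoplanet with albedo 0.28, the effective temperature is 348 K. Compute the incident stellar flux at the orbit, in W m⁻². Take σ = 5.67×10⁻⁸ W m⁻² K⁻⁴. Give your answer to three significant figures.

From S(1−α)/4 = σT⁴: S = 4σT⁴/(1−α).
σT⁴ = 5.67×10⁻⁸·(348)⁴ = 831.6 W m⁻².
So S = 4×831.6/(1−0.28) = 4620 W m⁻².

4620 W m⁻²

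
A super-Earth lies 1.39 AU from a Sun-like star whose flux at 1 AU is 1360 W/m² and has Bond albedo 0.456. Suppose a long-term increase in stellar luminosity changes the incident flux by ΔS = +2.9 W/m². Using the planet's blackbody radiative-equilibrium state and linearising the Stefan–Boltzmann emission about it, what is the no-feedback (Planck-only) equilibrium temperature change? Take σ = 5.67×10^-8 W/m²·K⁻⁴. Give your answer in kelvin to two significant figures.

0.21 K

Irradiance scales as 1/d², so S = 1360 W/m² × (1/1.39)² = 703.9 W/m².
The baseline emission temperature is T_e = 202.7 K.
Only a fraction (1−α) is absorbed and it's spread over 4πR², so ΔF = (1−α)ΔS/4 = 0.3944 W/m².
Planck response: λ_P = 4σT_e³ = 4·5.67×10⁻⁸·(202.7)³ = 1.889 W/m²/K.
ΔT₀ = ΔF/λ_P = 0.3944/1.889 = 0.209 K.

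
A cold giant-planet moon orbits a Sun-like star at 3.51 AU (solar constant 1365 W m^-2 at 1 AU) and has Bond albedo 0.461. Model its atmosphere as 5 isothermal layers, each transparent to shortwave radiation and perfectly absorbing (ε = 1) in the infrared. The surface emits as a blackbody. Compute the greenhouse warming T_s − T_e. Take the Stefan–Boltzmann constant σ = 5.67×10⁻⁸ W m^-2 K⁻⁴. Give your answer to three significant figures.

72.0 K

Irradiance scales as 1/d², so S = 1365 W m^-2 × (1/3.51)² = 110.8 W m^-2.
The effective emission temperature is T_e = [S(1−α)/(4σ)]^¼ = 127.4 K.
Surface: T_s = (6)^¼·T_e = 199.4 K.
So the greenhouse effect raises the surface by 199.4 − 127.4 = 71.98 K.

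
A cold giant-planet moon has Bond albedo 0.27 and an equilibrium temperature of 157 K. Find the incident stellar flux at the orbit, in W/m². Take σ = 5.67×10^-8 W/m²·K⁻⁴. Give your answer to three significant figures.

189 W/m²

From S(1−α)/4 = σT⁴: S = 4σT⁴/(1−α).
The emitted flux is σT⁴ = 34.45 W/m².
S = 4·34.45/0.73 = 188.8 W/m².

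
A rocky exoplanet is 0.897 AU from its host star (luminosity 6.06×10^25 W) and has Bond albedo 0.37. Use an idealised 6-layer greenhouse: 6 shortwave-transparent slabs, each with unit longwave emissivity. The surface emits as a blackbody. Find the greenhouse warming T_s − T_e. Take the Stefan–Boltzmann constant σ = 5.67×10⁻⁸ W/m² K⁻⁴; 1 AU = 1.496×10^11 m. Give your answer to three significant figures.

103 kelvin

d = 0.897 × 1.496×10^11 m = 1.342×10^11 m.
Spreading L over a sphere of radius d: S = 6.06×10^25/(4π·1.34×10^11²) = 267.8 W/m².
The effective emission temperature is T_e = [S(1−α)/(4σ)]^¼ = 165.1 K.
T_s = (N+1)^(1/4)·T_e = 268.6 K.
Warming: T_s − T_e = 103.5 K.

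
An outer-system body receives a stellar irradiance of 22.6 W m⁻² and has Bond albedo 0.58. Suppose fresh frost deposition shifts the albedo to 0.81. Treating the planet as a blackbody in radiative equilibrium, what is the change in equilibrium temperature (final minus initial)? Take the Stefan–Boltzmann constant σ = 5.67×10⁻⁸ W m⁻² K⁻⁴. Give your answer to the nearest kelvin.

Before: T₁ = [22.60·0.42/(4σ)]^(1/4) = 80.43 K.
After:  T₂ = [22.60·0.19/(4σ)]^(1/4) = 65.96 K.
ΔT = T₂ − T₁ = -14.47 K.

-14 kelvin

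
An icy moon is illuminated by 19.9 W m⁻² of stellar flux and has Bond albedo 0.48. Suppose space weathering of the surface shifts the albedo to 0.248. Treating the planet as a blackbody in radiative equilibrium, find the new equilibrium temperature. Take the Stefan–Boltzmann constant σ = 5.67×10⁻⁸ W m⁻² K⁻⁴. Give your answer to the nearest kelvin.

90 kelvin

T₂ = [S(1−α₂)/(4σ)]^(1/4) = [19.90·0.752/(4σ)]^(1/4) = 90.13 K.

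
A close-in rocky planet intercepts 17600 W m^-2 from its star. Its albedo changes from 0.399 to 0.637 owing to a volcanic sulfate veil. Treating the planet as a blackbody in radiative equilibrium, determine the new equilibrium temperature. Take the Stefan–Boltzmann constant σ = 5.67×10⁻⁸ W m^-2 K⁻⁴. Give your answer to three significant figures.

T₂ = [S(1−α₂)/(4σ)]^(1/4) = [17600·0.363/(4σ)]^(1/4) = 409.7 K.

410 K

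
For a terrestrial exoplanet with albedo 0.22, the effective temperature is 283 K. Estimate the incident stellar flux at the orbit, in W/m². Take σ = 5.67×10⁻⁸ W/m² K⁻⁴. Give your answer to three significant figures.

1870 W/m²

From S(1−α)/4 = σT⁴: S = 4σT⁴/(1−α).
σT⁴ = 5.67×10⁻⁸·(283)⁴ = 363.7 W/m².
So S = 4×363.7/(1−0.22) = 1865 W/m².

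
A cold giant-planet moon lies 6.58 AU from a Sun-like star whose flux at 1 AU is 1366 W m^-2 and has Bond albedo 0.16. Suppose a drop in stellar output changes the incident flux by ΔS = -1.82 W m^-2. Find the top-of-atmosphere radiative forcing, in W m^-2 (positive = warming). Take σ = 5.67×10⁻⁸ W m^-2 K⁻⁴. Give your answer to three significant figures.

-0.382 W m^-2

Flux at the orbit: S = 1366/(6.58)² = 31.55 W m^-2.
Only a fraction (1−α) is absorbed and it's spread over 4πR², so ΔF = (1−α)ΔS/4 = -0.3822 W m^-2.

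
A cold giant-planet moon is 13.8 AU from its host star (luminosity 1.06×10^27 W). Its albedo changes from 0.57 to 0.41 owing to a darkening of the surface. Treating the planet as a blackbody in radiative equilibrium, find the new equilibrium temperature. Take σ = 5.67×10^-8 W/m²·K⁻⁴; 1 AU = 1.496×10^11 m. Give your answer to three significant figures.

84.7 K

d = 13.8 × 1.496×10^11 m = 2.064×10^12 m.
Flux at the orbit: S = L/(4πd²) = 1.06×10^27/(4π·(2.06×10^12)²) = 19.79 W/m².
T₂ = [S(1−α₂)/(4σ)]^(1/4) = [19.79·0.59/(4σ)]^(1/4) = 84.71 K.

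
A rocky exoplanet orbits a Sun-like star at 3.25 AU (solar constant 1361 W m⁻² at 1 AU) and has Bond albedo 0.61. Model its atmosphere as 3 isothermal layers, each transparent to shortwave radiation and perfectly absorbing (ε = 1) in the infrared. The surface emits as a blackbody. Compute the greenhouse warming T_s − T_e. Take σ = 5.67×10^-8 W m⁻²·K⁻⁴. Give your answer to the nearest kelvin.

By the inverse-square law, S = 1361/3.25² = 128.9 W m⁻².
The effective emission temperature is T_e = [S(1−α)/(4σ)]^¼ = 122.0 K.
Surface: T_s = (4)^¼·T_e = 172.5 K.
Warming: T_s − T_e = 50.54 K.

51 K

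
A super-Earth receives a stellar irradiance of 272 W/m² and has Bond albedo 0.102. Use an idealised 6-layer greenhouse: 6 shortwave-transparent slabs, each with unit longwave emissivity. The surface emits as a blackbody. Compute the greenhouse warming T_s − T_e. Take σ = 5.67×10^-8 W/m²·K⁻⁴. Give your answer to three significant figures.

Top-of-atmosphere balance: σT_e⁴ = S(1−α)/4 = 61.06 W/m² → T_e = 181.2 K.
Surface: T_s = (7)^¼·T_e = 294.7 K.
So the greenhouse effect raises the surface by 294.7 − 181.2 = 113.5 K.

114 K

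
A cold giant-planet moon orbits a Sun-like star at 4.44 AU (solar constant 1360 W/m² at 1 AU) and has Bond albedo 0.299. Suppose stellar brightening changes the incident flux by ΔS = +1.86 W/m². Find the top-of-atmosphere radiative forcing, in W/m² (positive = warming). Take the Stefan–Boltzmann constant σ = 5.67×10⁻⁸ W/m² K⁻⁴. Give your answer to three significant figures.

By the inverse-square law, S = 1360/4.44² = 68.99 W/m².
TOA radiative forcing: ΔF = (1−α)ΔS/4 = 0.701·(+1.86)/4 = 0.3260 W/m².

0.326 W/m²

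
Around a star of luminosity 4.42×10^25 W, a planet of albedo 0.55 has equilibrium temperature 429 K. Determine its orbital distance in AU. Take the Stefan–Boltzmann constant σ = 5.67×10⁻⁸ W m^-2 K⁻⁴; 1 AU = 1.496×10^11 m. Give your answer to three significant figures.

0.0959 AU

Required flux: S = 4σT⁴/(1−α) = 17070 W m^-2.
S = L/(4πd²) → d = √(L/4πS) = √(4.42×10^25/(4π·17070)) = 1.435×10^10 m = 0.09595 AU.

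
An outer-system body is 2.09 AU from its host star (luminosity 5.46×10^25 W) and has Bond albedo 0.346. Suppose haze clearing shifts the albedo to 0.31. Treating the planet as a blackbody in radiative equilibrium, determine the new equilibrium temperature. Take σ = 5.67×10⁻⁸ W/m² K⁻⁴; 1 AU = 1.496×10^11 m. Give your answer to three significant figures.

Orbital distance: d = 2.09 AU = 3.127×10^11 m.
S = L/(4πd²) = 44.45 W/m².
New equilibrium: T₂ = [(1−0.31)·44.45/(4σ)]^(1/4) = 107.8 K.

108 kelvin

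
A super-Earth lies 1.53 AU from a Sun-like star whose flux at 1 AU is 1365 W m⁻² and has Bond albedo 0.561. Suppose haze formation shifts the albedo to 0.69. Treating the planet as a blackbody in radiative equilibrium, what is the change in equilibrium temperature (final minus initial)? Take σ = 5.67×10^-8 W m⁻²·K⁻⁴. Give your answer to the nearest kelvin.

Irradiance scales as 1/d², so S = 1365 W m⁻² × (1/1.53)² = 583.1 W m⁻².
Initial: T₁ = [S(1−0.561)/(4σ)]^(1/4) = 183.3 K.
With α = 0.69, T₂ = 168.0 K.
ΔT = T₂ − T₁ = -15.27 K.

-15 K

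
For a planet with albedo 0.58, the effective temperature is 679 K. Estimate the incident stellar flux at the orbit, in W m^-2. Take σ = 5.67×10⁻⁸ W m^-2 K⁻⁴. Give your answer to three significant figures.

Invert the energy balance for S: S = 4σT⁴/(1−α).
The emitted flux is σT⁴ = 12050 W m^-2.
S = 4·12050/0.42 = 1.148×10^5 W m^-2.

1.15×10^5 W m^-2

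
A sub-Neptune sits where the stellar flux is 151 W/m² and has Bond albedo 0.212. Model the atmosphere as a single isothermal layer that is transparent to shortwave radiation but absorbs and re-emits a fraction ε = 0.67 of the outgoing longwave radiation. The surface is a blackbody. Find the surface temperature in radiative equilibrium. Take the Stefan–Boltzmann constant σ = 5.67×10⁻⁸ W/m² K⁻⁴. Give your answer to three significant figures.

The planet radiates to space at T_e = [S(1−α)/(4σ)]^(1/4) = 151.3 K.
Surface balance with a leaky layer gives σT_s⁴ = σT_e⁴·2/(2−ε), so T_s = T_e·[2/(2−0.67)]^(1/4) = 167.6 K.

168 kelvin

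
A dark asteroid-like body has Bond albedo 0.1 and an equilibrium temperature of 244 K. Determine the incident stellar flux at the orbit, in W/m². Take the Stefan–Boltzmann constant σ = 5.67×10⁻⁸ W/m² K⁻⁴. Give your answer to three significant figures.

From S(1−α)/4 = σT⁴: S = 4σT⁴/(1−α).
The emitted flux is σT⁴ = 201.0 W/m².
S = 4·201.0/0.9 = 893.2 W/m².

893 W/m²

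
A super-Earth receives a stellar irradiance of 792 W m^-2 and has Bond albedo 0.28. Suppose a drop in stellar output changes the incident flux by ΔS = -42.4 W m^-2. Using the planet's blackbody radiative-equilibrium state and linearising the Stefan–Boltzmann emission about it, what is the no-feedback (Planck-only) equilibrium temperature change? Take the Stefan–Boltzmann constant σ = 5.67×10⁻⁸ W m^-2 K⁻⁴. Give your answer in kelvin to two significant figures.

-3.0 K

Reference equilibrium: T_e = [S(1−α)/(4σ)]^(1/4) = 223.9 K.
Only a fraction (1−α) is absorbed and it's spread over 4πR², so ΔF = (1−α)ΔS/4 = -7.632 W m^-2.
The Planck feedback parameter is 4σT_e³ = 2.547 W m^-2/K.
Hence the no-feedback warming is ΔF/(4σT_e³) = -3.00 K.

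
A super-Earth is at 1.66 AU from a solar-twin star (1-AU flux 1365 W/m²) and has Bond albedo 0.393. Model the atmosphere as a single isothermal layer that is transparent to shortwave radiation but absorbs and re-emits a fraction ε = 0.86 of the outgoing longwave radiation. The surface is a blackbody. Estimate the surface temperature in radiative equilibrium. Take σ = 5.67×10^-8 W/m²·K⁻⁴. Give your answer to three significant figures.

220 K

By the inverse-square law, S = 1365/1.66² = 495.4 W/m².
Effective emission temperature (TOA balance): σT_e⁴ = S(1−α)/4 = 75.17 W/m² → T_e = 190.8 K.
Surface balance with a leaky layer gives σT_s⁴ = σT_e⁴·2/(2−ε), so T_s = T_e·[2/(2−0.86)]^(1/4) = 219.6 K.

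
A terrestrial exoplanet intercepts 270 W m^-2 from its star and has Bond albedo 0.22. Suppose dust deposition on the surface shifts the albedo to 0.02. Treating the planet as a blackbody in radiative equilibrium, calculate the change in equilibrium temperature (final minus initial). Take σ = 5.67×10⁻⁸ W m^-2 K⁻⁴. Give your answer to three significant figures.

With α = 0.22, T₁ = 174.6 K.
With α = 0.02, T₂ = 184.8 K.
ΔT = T₂ − T₁ = 10.25 K.

10.3 kelvin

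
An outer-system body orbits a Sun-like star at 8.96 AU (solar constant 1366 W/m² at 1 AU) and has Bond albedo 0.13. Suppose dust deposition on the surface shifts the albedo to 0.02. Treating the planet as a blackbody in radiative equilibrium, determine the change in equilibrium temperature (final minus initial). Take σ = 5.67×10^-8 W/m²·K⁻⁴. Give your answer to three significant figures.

2.72 K

By the inverse-square law, S = 1366/8.96² = 17.02 W/m².
Initial: T₁ = [S(1−0.13)/(4σ)]^(1/4) = 89.88 K.
With α = 0.02, T₂ = 92.60 K.
Change: 92.60 − 89.88 = 2.716 K.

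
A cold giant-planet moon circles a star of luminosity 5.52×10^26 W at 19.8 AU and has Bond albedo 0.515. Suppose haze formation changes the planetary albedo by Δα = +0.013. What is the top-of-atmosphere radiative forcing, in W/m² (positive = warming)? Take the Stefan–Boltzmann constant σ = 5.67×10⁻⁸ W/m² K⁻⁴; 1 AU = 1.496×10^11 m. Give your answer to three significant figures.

-0.0163 W/m²

Orbital distance: d = 19.8 AU = 2.962×10^12 m.
S = L/(4πd²) = 5.007 W/m².
TOA radiative forcing: ΔF = −S·Δα/4 = −5.007·(+0.013)/4 = -0.01627 W/m².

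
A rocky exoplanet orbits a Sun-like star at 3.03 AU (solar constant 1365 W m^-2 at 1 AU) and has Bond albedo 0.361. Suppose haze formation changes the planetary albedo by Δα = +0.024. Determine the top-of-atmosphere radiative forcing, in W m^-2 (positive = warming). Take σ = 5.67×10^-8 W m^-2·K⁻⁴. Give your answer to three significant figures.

-0.892 W m^-2

Irradiance scales as 1/d², so S = 1365 W m^-2 × (1/3.03)² = 148.7 W m^-2.
TOA radiative forcing: ΔF = −S·Δα/4 = −148.7·(+0.024)/4 = -0.8921 W m^-2.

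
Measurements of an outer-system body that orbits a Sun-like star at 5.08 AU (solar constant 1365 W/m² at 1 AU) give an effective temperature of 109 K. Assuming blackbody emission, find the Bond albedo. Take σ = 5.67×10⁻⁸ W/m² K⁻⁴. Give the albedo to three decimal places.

0.395

Flux at the orbit: S = 1365/(5.08)² = 52.89 W/m².
Energy balance: S(1−α)/4 = σT⁴, so 1−α = 4σT⁴/S.
4σT⁴ = 4·5.67×10⁻⁸·(109)⁴ = 32.01 W/m².
1−α = 32.01/52.89 = 0.6053, so α = 0.3947.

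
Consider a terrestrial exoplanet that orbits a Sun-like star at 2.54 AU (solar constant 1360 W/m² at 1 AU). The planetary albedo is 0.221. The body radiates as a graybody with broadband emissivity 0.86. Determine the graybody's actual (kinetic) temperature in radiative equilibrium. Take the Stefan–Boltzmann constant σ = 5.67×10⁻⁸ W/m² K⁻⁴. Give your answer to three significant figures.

By the inverse-square law, S = 1360/2.54² = 210.8 W/m².
Averaging over the sphere, the absorbed flux is S(1−α)/4 = 41.05 W/m².
Radiative balance εσT⁴ = 41.05 gives T = [41.05/(0.86·σ)]^(1/4) = 170.3 K.

170 K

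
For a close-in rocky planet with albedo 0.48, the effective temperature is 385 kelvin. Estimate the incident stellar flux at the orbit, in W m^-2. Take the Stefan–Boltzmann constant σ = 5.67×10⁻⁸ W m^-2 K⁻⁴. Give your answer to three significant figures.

Invert the energy balance for S: S = 4σT⁴/(1−α).
The emitted flux is σT⁴ = 1246 W m^-2.
S = 4·1246/0.52 = 9583 W m^-2.

9580 W m^-2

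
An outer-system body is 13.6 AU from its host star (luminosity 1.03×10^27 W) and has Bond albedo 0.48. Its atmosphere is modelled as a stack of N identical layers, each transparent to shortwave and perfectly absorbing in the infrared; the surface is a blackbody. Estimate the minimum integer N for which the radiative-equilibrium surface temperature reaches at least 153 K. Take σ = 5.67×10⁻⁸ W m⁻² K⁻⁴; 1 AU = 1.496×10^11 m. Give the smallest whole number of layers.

Orbital distance: d = 13.6 AU = 2.035×10^12 m.
S = L/(4πd²) = 19.80 W m⁻².
OLR = S(1−α)/4 = 2.574 W m⁻²; the top layer radiates at T_e = 82.08 K.
T_s = (N+1)^(1/4)·T_e ≥ 153 K requires N+1 ≥ (T_s/T_e)⁴ = (153/82.08)⁴ = 12.070.
So N ≥ 11.070; the smallest integer is N = 12.

12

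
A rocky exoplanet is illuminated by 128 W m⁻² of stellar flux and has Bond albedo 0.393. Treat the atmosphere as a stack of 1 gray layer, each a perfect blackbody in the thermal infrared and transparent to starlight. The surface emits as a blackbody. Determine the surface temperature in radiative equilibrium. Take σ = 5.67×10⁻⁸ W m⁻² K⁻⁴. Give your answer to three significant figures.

Top-of-atmosphere balance: σT_e⁴ = S(1−α)/4 = 19.42 W m⁻² → T_e = 136.0 K.
Layer-by-layer balance gives σT_s⁴ = (N+1)σT_e⁴, so T_s = 2^¼·136.0 = 161.8 K.

162 K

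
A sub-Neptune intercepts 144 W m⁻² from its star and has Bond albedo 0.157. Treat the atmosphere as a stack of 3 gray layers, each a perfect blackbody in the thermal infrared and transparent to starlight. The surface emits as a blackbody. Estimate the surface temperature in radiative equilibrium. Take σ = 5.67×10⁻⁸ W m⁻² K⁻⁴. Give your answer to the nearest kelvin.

Top-of-atmosphere balance: σT_e⁴ = S(1−α)/4 = 30.35 W m⁻² → T_e = 152.1 K.
Layer-by-layer balance gives σT_s⁴ = (N+1)σT_e⁴, so T_s = 4^¼·152.1 = 215.1 K.

215 kelvin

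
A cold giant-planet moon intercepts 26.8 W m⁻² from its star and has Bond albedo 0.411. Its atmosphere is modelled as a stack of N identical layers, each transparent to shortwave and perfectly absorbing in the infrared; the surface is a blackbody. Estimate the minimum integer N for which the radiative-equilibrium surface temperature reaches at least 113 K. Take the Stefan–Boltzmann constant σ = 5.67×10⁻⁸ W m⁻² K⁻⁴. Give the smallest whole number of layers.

2

Top-of-atmosphere balance: σT_e⁴ = S(1−α)/4 = 3.946 W m⁻² → T_e = 91.34 K.
Since T_s⁴ = (N+1)T_e⁴, we need N ≥ (T_s/T_e)⁴ − 1 = 1.343.
The minimum whole number is N = 2.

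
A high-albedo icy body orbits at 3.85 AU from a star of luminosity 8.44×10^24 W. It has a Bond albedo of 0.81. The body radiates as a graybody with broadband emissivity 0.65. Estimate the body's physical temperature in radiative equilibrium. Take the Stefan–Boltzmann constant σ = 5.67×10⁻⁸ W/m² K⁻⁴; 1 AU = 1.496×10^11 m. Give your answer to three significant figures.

40.2 kelvin

Orbital distance: d = 3.85 AU = 5.760×10^11 m.
Flux at the orbit: S = L/(4πd²) = 8.44×10^24/(4π·(5.76×10^11)²) = 2.025 W/m².
Absorbed flux (global mean): S(1−α)/4 = 2.025·0.19/4 = 0.09617 W/m².
Radiative balance εσT⁴ = 0.09617 gives T = [0.09617/(0.65·σ)]^(1/4) = 40.19 K.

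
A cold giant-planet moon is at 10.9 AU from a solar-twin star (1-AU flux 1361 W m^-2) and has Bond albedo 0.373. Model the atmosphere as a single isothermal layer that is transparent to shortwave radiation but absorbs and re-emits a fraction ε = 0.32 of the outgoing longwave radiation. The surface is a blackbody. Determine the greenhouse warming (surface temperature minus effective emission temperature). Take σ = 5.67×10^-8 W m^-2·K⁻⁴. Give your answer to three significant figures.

Flux at the orbit: S = 1361/(10.9)² = 11.46 W m^-2.
The planet radiates to space at T_e = [S(1−α)/(4σ)]^(1/4) = 75.02 K.
For a single slab of emissivity ε, T_s⁴ = 2T_e⁴/(2−ε); thus T_s = 75.02·(1.19)^(1/4) = 78.36 K.
Greenhouse warming: T_s − T_e = 3.342 K.

3.34 K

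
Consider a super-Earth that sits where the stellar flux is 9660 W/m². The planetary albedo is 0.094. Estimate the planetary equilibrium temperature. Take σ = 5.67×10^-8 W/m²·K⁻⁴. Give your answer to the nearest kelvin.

Averaging over the sphere, the absorbed flux is S(1−α)/4 = 2188 W/m².
Balancing against σT⁴: T = (2188/5.67×10⁻⁸)^(1/4) = 443.2 K.

443 K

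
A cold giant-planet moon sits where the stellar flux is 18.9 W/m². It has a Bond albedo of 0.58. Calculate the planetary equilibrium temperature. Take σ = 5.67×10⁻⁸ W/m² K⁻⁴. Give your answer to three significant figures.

76.9 kelvin

Averaging over the sphere, the absorbed flux is S(1−α)/4 = 1.984 W/m².
In equilibrium σT⁴ equals this, so T = 76.92 K.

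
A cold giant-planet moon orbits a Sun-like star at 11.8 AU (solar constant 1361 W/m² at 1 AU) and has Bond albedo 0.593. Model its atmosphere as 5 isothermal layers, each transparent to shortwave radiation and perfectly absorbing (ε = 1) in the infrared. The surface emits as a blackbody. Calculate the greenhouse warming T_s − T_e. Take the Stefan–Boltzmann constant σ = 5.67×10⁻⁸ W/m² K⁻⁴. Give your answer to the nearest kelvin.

37 K

Flux at the orbit: S = 1361/(11.8)² = 9.774 W/m².
The effective emission temperature is T_e = [S(1−α)/(4σ)]^¼ = 64.72 K.
T_s = (N+1)^(1/4)·T_e = 101.3 K.
So the greenhouse effect raises the surface by 101.3 − 64.72 = 36.57 K.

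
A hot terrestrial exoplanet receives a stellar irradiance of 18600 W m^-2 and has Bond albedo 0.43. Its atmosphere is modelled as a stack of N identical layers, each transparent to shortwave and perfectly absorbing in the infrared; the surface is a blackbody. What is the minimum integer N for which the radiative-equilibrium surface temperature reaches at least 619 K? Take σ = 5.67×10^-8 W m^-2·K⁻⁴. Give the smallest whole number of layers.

3

Top-of-atmosphere balance: σT_e⁴ = S(1−α)/4 = 2651 W m^-2 → T_e = 465.0 K.
Since T_s⁴ = (N+1)T_e⁴, we need N ≥ (T_s/T_e)⁴ − 1 = 2.141.
So N ≥ 2.141; the smallest integer is N = 3.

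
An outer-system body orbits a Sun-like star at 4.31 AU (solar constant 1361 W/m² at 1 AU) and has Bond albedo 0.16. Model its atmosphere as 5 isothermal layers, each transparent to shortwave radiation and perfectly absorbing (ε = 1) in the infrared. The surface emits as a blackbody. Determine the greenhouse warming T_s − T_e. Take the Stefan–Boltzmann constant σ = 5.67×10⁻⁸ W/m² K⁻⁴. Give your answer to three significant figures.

72.5 K

By the inverse-square law, S = 1361/4.31² = 73.27 W/m².
The effective emission temperature is T_e = [S(1−α)/(4σ)]^¼ = 128.3 K.
T_s = (N+1)^(1/4)·T_e = 200.9 K.
Warming: T_s − T_e = 72.53 K.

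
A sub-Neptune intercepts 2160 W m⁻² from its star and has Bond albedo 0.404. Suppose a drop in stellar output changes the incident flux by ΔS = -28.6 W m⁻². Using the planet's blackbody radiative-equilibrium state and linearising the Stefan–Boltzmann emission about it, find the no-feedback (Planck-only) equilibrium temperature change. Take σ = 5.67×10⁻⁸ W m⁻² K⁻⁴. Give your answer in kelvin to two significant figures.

-0.91 K

The baseline emission temperature is T_e = 274.5 K.
Only a fraction (1−α) is absorbed and it's spread over 4πR², so ΔF = (1−α)ΔS/4 = -4.261 W m⁻².
The Planck feedback parameter is 4σT_e³ = 4.690 W m⁻²/K.
Hence the no-feedback warming is ΔF/(4σT_e³) = -0.909 K.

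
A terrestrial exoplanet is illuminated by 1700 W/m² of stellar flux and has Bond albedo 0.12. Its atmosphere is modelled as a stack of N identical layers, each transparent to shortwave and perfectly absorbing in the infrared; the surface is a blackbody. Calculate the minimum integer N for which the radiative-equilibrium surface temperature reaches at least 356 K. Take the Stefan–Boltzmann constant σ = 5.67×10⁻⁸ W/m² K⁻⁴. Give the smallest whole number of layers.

OLR = S(1−α)/4 = 374.0 W/m²; the top layer radiates at T_e = 285.0 K.
Since T_s⁴ = (N+1)T_e⁴, we need N ≥ (T_s/T_e)⁴ − 1 = 1.435.
So N ≥ 1.435; the smallest integer is N = 2.

2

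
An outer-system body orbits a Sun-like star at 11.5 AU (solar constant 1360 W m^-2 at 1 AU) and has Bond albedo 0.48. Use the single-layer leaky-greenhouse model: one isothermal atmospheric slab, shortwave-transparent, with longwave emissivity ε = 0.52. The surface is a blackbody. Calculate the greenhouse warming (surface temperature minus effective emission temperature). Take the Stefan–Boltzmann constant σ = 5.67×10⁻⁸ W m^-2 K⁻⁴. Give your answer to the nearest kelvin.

Irradiance scales as 1/d², so S = 1360 W m^-2 × (1/11.5)² = 10.28 W m^-2.
At the top of the atmosphere, σT_e⁴ = S(1−α)/4 = 1.337 W m^-2, giving T_e = 69.68 K.
Surface balance with a leaky layer gives σT_s⁴ = σT_e⁴·2/(2−ε), so T_s = T_e·[2/(2−0.52)]^(1/4) = 75.13 K.
Greenhouse warming: T_s − T_e = 5.448 K.

5 kelvin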